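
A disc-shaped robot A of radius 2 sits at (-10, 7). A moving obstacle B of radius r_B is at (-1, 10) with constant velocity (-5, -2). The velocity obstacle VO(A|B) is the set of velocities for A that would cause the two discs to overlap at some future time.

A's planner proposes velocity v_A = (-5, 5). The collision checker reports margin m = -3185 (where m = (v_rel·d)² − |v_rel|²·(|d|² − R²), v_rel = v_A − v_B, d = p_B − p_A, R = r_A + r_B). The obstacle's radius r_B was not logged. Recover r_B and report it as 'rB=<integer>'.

m = -3185
d = (9, 3);  v_rel = (0, 7),  |v_rel|² = 49
v_rel×d = (0)·(3) − (7)·(9) = -63
since m = R²·49 − (-63)²:  R² = (3969 + -3185) / 49 = 16
R = √16 = 4  ⇒  r_B = 4 − 2 = 2

rB=2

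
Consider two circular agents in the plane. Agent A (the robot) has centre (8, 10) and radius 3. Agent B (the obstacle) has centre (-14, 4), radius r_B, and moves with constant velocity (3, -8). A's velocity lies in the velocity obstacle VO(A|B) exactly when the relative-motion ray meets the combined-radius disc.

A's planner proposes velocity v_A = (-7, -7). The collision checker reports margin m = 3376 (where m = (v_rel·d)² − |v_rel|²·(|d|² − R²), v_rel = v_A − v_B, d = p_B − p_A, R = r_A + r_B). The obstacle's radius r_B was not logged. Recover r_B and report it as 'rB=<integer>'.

m = 3376
d = (-22, -6);  v_rel = (-10, 1),  |v_rel|² = 101
v_rel×d = (-10)·(-6) − (1)·(-22) = 82
since m = R²·101 − 82²:  R² = (6724 + 3376) / 101 = 100
R = √100 = 10  ⇒  r_B = 10 − 3 = 7

rB=7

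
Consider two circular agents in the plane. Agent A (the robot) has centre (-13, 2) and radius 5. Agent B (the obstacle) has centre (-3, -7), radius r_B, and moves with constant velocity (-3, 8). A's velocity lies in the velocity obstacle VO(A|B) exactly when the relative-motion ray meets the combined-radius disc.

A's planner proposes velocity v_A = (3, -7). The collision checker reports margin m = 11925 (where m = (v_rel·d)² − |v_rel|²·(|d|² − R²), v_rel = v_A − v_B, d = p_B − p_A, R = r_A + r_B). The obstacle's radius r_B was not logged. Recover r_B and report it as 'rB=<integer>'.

m = 11925
d = (10, -9);  v_rel = (6, -15),  |v_rel|² = 261
v_rel×d = (6)·(-9) − (-15)·(10) = 96
since m = R²·261 − 96²:  R² = (9216 + 11925) / 261 = 81
R = √81 = 9  ⇒  r_B = 9 − 5 = 4

rB=4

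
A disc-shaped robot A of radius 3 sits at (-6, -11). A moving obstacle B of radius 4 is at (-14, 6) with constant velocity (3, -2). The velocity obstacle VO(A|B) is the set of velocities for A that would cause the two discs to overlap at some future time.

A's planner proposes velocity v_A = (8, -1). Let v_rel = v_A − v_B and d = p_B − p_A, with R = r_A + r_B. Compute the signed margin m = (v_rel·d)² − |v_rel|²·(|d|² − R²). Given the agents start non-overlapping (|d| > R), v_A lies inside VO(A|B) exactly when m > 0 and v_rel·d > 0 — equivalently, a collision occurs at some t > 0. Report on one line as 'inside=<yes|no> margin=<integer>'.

d = (-8, 17),  |d|² = 353;  R = 3+4 = 7,  c = 353−7² = 304
v_rel = (5, 1),  |v_rel|² = 26;  v_rel·d = (5)·(-8) + (1)·(17) = -23
26·t² + 46·t + 304 = 0  ⇒  m = (-23)² − 26·304 = -7375
m = -7375 < 0,  v_rel·d = -23 < 0  ⇒  outside

inside=no margin=-7375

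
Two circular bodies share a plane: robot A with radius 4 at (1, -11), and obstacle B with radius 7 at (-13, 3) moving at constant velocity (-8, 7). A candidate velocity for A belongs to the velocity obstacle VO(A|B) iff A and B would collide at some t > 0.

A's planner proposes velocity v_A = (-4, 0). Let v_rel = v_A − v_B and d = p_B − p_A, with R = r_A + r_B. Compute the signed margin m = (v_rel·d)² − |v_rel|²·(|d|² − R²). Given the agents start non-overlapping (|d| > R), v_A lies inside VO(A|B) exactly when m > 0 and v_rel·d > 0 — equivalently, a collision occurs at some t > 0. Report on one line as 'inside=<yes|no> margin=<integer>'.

d = (-14, 14),  |d|² = 392;  R = 4+7 = 11,  c = 392−11² = 271
v_rel = (4, -7),  |v_rel|² = 65;  v_rel·d = (4)·(-14) + (-7)·(14) = -154
65·t² + 308·t + 271 = 0  ⇒  m = (-154)² − 65·271 = 6101
m = 6101 > 0,  v_rel·d = -154 < 0  ⇒  outside

inside=no margin=6101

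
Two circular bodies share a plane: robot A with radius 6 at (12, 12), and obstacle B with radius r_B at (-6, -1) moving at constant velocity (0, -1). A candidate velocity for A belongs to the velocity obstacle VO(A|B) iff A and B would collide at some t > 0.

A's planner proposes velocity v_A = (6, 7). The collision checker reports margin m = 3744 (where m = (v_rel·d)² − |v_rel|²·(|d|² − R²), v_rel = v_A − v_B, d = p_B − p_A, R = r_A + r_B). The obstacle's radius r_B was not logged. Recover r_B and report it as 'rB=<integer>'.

m = 3744
d = (-18, -13);  v_rel = (6, 8),  |v_rel|² = 100
v_rel×d = (6)·(-13) − (8)·(-18) = 66
since m = R²·100 − 66²:  R² = (4356 + 3744) / 100 = 81
R = √81 = 9  ⇒  r_B = 9 − 6 = 3

rB=3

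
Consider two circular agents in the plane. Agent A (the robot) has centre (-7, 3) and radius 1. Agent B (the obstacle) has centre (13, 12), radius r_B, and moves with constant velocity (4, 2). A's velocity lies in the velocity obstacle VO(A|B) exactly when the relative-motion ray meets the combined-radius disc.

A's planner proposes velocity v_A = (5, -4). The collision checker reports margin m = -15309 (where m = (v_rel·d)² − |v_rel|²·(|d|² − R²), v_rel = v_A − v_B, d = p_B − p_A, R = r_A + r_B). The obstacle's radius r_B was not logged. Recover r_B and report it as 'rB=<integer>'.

m = -15309
d = (20, 9);  v_rel = (1, -6),  |v_rel|² = 37
v_rel×d = (1)·(9) − (-6)·(20) = 129
since m = R²·37 − 129²:  R² = (16641 + -15309) / 37 = 36
R = √36 = 6  ⇒  r_B = 6 − 1 = 5

rB=5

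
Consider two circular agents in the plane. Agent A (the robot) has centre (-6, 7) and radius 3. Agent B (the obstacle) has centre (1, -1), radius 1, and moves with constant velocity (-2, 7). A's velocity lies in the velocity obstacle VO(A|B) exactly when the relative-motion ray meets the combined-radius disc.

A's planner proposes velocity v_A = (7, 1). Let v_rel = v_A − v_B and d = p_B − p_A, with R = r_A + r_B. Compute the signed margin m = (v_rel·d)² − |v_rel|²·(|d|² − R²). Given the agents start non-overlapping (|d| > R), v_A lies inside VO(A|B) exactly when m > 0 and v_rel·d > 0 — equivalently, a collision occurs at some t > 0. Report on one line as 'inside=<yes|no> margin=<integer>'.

d = (7, -8),  |d|² = 113;  R = 3+1 = 4,  c = 113−4² = 97
v_rel = (9, -6),  |v_rel|² = 117;  v_rel·d = (9)·(7) + (-6)·(-8) = 111
117·t² − 222·t + 97 = 0  ⇒  m = 111² − 117·97 = 972
m = 972 > 0,  v_rel·d = 111 > 0  ⇒  inside

inside=yes margin=972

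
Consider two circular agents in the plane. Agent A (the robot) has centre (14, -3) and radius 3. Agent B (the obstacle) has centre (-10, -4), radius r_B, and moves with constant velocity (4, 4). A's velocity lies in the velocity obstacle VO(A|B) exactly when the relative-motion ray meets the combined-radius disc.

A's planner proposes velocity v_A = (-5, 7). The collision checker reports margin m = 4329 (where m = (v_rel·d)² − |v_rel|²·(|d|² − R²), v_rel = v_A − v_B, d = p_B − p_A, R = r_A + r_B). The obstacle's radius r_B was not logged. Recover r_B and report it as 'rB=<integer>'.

m = 4329
d = (-24, -1);  v_rel = (-9, 3),  |v_rel|² = 90
v_rel×d = (-9)·(-1) − (3)·(-24) = 81
since m = R²·90 − 81²:  R² = (6561 + 4329) / 90 = 121
R = √121 = 11  ⇒  r_B = 11 − 3 = 8

rB=8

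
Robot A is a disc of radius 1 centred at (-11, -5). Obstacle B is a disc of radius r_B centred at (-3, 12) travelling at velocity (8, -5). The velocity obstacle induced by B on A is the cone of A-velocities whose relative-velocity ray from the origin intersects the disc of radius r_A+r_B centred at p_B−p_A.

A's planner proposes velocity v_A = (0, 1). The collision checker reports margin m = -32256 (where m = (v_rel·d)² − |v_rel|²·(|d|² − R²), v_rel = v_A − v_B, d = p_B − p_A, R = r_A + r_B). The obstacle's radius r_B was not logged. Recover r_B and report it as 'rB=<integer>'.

m = -32256
d = (8, 17);  v_rel = (-8, 6),  |v_rel|² = 100
v_rel×d = (-8)·(17) − (6)·(8) = -184
since m = R²·100 − (-184)²:  R² = (33856 + -32256) / 100 = 16
R = √16 = 4  ⇒  r_B = 4 − 1 = 3

rB=3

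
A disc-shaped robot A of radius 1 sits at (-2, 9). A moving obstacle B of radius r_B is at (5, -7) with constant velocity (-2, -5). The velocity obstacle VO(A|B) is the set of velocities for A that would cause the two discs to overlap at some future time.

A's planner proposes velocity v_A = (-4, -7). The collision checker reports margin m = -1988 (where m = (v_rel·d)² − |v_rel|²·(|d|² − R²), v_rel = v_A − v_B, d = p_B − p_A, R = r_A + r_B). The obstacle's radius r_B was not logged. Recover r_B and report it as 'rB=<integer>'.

m = -1988
d = (7, -16);  v_rel = (-2, -2),  |v_rel|² = 8
v_rel×d = (-2)·(-16) − (-2)·(7) = 46
since m = R²·8 − 46²:  R² = (2116 + -1988) / 8 = 16
R = √16 = 4  ⇒  r_B = 4 − 1 = 3

rB=3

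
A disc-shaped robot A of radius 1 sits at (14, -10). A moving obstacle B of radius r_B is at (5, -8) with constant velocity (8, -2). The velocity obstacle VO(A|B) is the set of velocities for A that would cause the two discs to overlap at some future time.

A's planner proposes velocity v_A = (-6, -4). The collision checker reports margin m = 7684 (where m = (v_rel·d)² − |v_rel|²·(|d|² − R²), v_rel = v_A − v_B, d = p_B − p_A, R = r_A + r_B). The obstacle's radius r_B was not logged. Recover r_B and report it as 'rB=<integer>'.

m = 7684
d = (-9, 2);  v_rel = (-14, -2),  |v_rel|² = 200
v_rel×d = (-14)·(2) − (-2)·(-9) = -46
since m = R²·200 − (-46)²:  R² = (2116 + 7684) / 200 = 49
R = √49 = 7  ⇒  r_B = 7 − 1 = 6

rB=6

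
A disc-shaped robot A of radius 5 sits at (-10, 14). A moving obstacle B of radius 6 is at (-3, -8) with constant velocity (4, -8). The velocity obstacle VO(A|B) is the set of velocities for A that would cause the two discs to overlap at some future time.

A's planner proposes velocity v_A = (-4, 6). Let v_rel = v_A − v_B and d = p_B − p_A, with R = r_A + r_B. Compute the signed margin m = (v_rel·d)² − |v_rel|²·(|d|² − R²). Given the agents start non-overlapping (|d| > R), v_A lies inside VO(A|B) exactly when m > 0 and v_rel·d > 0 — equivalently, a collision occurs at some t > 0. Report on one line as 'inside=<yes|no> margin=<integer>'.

d = (7, -22),  |d|² = 533;  R = 5+6 = 11,  c = 533−11² = 412
v_rel = (-8, 14),  |v_rel|² = 260;  v_rel·d = (-8)·(7) + (14)·(-22) = -364
260·t² + 728·t + 412 = 0  ⇒  m = (-364)² − 260·412 = 25376
m = 25376 > 0,  v_rel·d = -364 < 0  ⇒  outside

inside=no margin=25376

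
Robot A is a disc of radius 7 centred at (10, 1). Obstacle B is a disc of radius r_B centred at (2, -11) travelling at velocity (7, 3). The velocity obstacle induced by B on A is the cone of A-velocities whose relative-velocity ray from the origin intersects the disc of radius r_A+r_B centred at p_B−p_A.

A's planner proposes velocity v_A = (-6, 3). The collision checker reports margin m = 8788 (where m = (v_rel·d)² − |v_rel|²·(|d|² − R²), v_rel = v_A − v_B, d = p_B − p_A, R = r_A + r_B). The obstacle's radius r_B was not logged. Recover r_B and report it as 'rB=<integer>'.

m = 8788
d = (-8, -12);  v_rel = (-13, 0),  |v_rel|² = 169
v_rel×d = (-13)·(-12) − (0)·(-8) = 156
since m = R²·169 − 156²:  R² = (24336 + 8788) / 169 = 196
R = √196 = 14  ⇒  r_B = 14 − 7 = 7

rB=7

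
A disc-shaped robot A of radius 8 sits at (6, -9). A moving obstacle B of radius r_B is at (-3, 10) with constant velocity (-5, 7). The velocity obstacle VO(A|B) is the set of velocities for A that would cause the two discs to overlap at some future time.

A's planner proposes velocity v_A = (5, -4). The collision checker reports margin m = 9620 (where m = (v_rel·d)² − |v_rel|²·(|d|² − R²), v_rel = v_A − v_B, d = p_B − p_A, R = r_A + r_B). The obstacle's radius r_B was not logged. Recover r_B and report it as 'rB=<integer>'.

m = 9620
d = (-9, 19);  v_rel = (10, -11),  |v_rel|² = 221
v_rel×d = (10)·(19) − (-11)·(-9) = 91
since m = R²·221 − 91²:  R² = (8281 + 9620) / 221 = 81
R = √81 = 9  ⇒  r_B = 9 − 8 = 1

rB=1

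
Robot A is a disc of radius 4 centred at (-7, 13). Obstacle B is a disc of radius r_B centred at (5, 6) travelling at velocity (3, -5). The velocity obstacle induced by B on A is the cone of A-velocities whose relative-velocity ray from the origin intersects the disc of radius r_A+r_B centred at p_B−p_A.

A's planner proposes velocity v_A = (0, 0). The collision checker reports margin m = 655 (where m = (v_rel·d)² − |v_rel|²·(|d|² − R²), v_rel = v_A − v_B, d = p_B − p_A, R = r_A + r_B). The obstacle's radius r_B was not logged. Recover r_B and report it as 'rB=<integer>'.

m = 655
d = (12, -7);  v_rel = (-3, 5),  |v_rel|² = 34
v_rel×d = (-3)·(-7) − (5)·(12) = -39
since m = R²·34 − (-39)²:  R² = (1521 + 655) / 34 = 64
R = √64 = 8  ⇒  r_B = 8 − 4 = 4

rB=4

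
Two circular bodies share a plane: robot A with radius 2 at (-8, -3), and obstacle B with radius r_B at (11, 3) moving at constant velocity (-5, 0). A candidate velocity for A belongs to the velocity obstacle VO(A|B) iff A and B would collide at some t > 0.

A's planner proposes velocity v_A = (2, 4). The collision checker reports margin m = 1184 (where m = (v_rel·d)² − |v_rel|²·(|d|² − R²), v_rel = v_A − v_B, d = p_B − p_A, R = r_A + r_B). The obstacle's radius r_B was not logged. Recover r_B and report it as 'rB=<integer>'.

m = 1184
d = (19, 6);  v_rel = (7, 4),  |v_rel|² = 65
v_rel×d = (7)·(6) − (4)·(19) = -34
since m = R²·65 − (-34)²:  R² = (1156 + 1184) / 65 = 36
R = √36 = 6  ⇒  r_B = 6 − 2 = 4

rB=4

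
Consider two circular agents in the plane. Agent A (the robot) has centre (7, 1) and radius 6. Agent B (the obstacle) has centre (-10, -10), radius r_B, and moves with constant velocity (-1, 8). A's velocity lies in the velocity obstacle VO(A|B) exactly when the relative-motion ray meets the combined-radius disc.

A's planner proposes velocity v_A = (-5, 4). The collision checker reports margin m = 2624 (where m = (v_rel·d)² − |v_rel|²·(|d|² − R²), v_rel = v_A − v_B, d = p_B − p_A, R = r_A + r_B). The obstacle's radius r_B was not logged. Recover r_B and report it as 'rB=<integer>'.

m = 2624
d = (-17, -11);  v_rel = (-4, -4),  |v_rel|² = 32
v_rel×d = (-4)·(-11) − (-4)·(-17) = -24
since m = R²·32 − (-24)²:  R² = (576 + 2624) / 32 = 100
R = √100 = 10  ⇒  r_B = 10 − 6 = 4

rB=4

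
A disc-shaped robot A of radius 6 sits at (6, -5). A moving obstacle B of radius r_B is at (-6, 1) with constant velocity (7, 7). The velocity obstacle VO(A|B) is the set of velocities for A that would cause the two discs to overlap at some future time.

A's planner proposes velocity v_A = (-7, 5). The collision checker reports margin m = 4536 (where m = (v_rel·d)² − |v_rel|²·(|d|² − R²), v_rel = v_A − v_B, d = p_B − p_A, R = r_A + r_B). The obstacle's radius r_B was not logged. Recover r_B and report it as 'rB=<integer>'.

m = 4536
d = (-12, 6);  v_rel = (-14, -2),  |v_rel|² = 200
v_rel×d = (-14)·(6) − (-2)·(-12) = -108
since m = R²·200 − (-108)²:  R² = (11664 + 4536) / 200 = 81
R = √81 = 9  ⇒  r_B = 9 − 6 = 3

rB=3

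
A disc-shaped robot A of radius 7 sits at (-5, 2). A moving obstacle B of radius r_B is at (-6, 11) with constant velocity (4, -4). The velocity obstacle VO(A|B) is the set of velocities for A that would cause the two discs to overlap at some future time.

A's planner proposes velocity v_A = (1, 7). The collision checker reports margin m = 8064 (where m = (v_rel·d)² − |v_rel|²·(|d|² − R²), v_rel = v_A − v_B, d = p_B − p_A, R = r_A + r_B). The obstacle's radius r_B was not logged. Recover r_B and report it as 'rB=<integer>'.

m = 8064
d = (-1, 9);  v_rel = (-3, 11),  |v_rel|² = 130
v_rel×d = (-3)·(9) − (11)·(-1) = -16
since m = R²·130 − (-16)²:  R² = (256 + 8064) / 130 = 64
R = √64 = 8  ⇒  r_B = 8 − 7 = 1

rB=1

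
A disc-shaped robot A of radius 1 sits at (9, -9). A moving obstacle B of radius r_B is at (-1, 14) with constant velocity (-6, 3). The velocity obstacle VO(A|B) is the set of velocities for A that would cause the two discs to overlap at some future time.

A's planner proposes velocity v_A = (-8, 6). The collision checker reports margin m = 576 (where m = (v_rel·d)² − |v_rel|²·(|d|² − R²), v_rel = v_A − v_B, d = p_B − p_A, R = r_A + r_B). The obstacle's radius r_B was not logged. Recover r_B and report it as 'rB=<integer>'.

m = 576
d = (-10, 23);  v_rel = (-2, 3),  |v_rel|² = 13
v_rel×d = (-2)·(23) − (3)·(-10) = -16
since m = R²·13 − (-16)²:  R² = (256 + 576) / 13 = 64
R = √64 = 8  ⇒  r_B = 8 − 1 = 7

rB=7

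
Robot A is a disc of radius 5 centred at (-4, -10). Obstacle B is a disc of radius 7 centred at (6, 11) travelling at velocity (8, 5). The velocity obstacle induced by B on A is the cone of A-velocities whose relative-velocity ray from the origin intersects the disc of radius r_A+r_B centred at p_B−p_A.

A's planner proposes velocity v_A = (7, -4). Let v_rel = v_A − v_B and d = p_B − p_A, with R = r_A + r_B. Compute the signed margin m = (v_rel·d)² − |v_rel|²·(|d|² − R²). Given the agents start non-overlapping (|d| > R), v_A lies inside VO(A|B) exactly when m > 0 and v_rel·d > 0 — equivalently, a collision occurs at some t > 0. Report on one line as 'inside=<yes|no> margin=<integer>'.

d = (10, 21),  |d|² = 541;  R = 5+7 = 12,  c = 541−12² = 397
v_rel = (-1, -9),  |v_rel|² = 82;  v_rel·d = (-1)·(10) + (-9)·(21) = -199
82·t² + 398·t + 397 = 0  ⇒  m = (-199)² − 82·397 = 7047
m = 7047 > 0,  v_rel·d = -199 < 0  ⇒  outside

inside=no margin=7047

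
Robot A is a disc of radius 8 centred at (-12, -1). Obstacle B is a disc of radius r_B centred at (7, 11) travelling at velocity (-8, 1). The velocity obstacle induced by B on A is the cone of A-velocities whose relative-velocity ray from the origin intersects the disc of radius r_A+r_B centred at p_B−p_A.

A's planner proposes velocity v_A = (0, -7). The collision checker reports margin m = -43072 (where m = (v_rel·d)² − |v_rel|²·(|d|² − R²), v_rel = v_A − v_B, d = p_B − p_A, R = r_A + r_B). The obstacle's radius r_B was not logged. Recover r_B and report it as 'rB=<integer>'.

m = -43072
d = (19, 12);  v_rel = (8, -8),  |v_rel|² = 128
v_rel×d = (8)·(12) − (-8)·(19) = 248
since m = R²·128 − 248²:  R² = (61504 + -43072) / 128 = 144
R = √144 = 12  ⇒  r_B = 12 − 8 = 4

rB=4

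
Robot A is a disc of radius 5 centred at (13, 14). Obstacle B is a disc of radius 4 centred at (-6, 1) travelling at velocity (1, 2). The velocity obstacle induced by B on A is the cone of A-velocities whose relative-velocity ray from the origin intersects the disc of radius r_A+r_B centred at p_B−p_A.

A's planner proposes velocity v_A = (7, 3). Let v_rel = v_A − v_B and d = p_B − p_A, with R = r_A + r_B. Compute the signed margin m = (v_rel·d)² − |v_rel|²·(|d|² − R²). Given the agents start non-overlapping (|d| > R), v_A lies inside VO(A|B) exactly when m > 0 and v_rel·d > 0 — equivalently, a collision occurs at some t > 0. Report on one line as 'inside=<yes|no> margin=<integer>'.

d = (-19, -13),  |d|² = 530;  R = 5+4 = 9,  c = 530−9² = 449
v_rel = (6, 1),  |v_rel|² = 37;  v_rel·d = (6)·(-19) + (1)·(-13) = -127
37·t² + 254·t + 449 = 0  ⇒  m = (-127)² − 37·449 = -484
m = -484 < 0,  v_rel·d = -127 < 0  ⇒  outside

inside=no margin=-484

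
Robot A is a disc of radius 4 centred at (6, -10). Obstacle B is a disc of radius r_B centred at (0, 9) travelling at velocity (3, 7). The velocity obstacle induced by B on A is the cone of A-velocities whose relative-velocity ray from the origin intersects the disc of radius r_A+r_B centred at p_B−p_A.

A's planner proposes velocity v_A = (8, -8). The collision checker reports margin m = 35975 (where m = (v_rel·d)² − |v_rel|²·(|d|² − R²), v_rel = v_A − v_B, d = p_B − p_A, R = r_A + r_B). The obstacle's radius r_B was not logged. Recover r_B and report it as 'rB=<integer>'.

m = 35975
d = (-6, 19);  v_rel = (5, -15),  |v_rel|² = 250
v_rel×d = (5)·(19) − (-15)·(-6) = 5
since m = R²·250 − 5²:  R² = (25 + 35975) / 250 = 144
R = √144 = 12  ⇒  r_B = 12 − 4 = 8

rB=8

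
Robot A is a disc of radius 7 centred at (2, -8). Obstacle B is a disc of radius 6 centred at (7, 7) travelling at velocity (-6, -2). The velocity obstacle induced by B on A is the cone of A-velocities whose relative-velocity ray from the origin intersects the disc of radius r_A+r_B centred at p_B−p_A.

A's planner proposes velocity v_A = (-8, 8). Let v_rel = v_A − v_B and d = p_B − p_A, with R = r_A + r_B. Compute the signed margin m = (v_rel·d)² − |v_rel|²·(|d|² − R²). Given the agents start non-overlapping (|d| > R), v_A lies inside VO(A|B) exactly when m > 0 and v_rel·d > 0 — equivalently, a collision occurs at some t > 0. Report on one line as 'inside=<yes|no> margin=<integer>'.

d = (5, 15),  |d|² = 250;  R = 7+6 = 13,  c = 250−13² = 81
v_rel = (-2, 10),  |v_rel|² = 104;  v_rel·d = (-2)·(5) + (10)·(15) = 140
104·t² − 280·t + 81 = 0  ⇒  m = 140² − 104·81 = 11176
m = 11176 > 0,  v_rel·d = 140 > 0  ⇒  inside

inside=yes margin=11176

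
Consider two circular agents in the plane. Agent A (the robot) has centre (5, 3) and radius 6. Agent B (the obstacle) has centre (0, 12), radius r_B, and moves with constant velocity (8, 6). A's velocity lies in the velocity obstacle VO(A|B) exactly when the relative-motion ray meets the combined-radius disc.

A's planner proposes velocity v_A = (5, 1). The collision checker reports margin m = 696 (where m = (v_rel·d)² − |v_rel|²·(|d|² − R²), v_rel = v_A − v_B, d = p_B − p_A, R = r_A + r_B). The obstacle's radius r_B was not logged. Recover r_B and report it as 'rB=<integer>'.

m = 696
d = (-5, 9);  v_rel = (-3, -5),  |v_rel|² = 34
v_rel×d = (-3)·(9) − (-5)·(-5) = -52
since m = R²·34 − (-52)²:  R² = (2704 + 696) / 34 = 100
R = √100 = 10  ⇒  r_B = 10 − 6 = 4

rB=4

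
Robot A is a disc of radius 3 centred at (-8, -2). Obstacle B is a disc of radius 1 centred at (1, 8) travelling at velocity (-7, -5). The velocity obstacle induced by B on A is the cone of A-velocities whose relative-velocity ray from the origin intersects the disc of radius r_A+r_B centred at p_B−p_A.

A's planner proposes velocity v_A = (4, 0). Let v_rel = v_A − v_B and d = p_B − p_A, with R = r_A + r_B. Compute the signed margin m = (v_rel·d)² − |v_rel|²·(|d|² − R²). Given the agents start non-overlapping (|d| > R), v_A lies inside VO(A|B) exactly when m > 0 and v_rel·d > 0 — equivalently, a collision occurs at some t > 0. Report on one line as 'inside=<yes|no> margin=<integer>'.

d = (9, 10),  |d|² = 181;  R = 3+1 = 4,  c = 181−4² = 165
v_rel = (11, 5),  |v_rel|² = 146;  v_rel·d = (11)·(9) + (5)·(10) = 149
146·t² − 298·t + 165 = 0  ⇒  m = 149² − 146·165 = -1889
m = -1889 < 0,  v_rel·d = 149 > 0  ⇒  outside

inside=no margin=-1889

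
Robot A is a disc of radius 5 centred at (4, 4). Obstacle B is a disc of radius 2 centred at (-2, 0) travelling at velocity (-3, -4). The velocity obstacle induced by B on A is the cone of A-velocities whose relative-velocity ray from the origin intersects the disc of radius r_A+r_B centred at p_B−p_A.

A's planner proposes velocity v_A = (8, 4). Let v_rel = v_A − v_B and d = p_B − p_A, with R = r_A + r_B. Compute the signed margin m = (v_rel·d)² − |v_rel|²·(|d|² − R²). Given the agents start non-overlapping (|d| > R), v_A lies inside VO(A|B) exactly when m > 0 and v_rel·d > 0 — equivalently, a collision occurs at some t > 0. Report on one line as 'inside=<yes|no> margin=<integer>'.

d = (-6, -4),  |d|² = 52;  R = 5+2 = 7,  c = 52−7² = 3
v_rel = (11, 8),  |v_rel|² = 185;  v_rel·d = (11)·(-6) + (8)·(-4) = -98
185·t² + 196·t + 3 = 0  ⇒  m = (-98)² − 185·3 = 9049
m = 9049 > 0,  v_rel·d = -98 < 0  ⇒  outside

inside=no margin=9049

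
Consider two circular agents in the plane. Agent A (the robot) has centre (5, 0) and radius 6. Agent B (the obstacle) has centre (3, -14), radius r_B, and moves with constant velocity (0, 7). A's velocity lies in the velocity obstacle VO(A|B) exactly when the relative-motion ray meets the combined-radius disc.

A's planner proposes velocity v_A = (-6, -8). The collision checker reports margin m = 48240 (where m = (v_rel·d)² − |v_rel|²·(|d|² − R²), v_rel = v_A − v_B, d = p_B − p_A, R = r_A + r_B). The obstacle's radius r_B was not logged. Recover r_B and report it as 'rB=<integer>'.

m = 48240
d = (-2, -14);  v_rel = (-6, -15),  |v_rel|² = 261
v_rel×d = (-6)·(-14) − (-15)·(-2) = 54
since m = R²·261 − 54²:  R² = (2916 + 48240) / 261 = 196
R = √196 = 14  ⇒  r_B = 14 − 6 = 8

rB=8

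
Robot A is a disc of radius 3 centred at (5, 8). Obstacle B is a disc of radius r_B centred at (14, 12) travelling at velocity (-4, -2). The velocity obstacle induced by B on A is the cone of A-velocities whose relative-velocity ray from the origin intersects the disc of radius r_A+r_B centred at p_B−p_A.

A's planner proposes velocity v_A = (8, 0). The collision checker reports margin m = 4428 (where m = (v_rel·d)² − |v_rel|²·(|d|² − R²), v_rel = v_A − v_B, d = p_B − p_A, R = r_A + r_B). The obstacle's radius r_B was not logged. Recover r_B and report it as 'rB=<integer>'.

m = 4428
d = (9, 4);  v_rel = (12, 2),  |v_rel|² = 148
v_rel×d = (12)·(4) − (2)·(9) = 30
since m = R²·148 − 30²:  R² = (900 + 4428) / 148 = 36
R = √36 = 6  ⇒  r_B = 6 − 3 = 3

rB=3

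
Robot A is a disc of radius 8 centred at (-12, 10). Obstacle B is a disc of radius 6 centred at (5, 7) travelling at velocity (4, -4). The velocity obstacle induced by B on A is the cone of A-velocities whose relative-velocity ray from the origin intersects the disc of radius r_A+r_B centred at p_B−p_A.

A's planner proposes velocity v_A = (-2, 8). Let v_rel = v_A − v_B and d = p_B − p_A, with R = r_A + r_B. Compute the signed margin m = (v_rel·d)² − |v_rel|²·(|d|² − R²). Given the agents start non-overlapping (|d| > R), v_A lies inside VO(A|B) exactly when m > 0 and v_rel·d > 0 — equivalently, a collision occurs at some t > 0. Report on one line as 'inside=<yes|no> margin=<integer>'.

d = (17, -3),  |d|² = 298;  R = 8+6 = 14,  c = 298−14² = 102
v_rel = (-6, 12),  |v_rel|² = 180;  v_rel·d = (-6)·(17) + (12)·(-3) = -138
180·t² + 276·t + 102 = 0  ⇒  m = (-138)² − 180·102 = 684
m = 684 > 0,  v_rel·d = -138 < 0  ⇒  outside

inside=no margin=684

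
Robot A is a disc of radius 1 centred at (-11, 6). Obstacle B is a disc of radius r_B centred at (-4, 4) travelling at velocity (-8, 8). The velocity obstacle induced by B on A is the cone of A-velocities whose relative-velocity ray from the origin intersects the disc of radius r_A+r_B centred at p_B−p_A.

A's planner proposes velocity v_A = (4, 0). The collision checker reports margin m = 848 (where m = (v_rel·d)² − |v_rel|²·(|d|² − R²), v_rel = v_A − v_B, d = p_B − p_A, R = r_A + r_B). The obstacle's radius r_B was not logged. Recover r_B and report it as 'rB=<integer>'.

m = 848
d = (7, -2);  v_rel = (12, -8),  |v_rel|² = 208
v_rel×d = (12)·(-2) − (-8)·(7) = 32
since m = R²·208 − 32²:  R² = (1024 + 848) / 208 = 9
R = √9 = 3  ⇒  r_B = 3 − 1 = 2

rB=2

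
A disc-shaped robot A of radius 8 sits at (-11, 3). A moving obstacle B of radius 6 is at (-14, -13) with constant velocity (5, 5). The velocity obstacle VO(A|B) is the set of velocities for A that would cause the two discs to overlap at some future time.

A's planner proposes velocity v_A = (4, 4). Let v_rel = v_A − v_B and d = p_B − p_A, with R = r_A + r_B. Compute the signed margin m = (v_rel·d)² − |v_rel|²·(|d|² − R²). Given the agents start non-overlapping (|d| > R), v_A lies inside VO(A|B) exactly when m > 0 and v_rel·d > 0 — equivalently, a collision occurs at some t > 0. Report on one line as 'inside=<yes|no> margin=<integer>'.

d = (-3, -16),  |d|² = 265;  R = 8+6 = 14,  c = 265−14² = 69
v_rel = (-1, -1),  |v_rel|² = 2;  v_rel·d = (-1)·(-3) + (-1)·(-16) = 19
2·t² − 38·t + 69 = 0  ⇒  m = 19² − 2·69 = 223
m = 223 > 0,  v_rel·d = 19 > 0  ⇒  inside

inside=yes margin=223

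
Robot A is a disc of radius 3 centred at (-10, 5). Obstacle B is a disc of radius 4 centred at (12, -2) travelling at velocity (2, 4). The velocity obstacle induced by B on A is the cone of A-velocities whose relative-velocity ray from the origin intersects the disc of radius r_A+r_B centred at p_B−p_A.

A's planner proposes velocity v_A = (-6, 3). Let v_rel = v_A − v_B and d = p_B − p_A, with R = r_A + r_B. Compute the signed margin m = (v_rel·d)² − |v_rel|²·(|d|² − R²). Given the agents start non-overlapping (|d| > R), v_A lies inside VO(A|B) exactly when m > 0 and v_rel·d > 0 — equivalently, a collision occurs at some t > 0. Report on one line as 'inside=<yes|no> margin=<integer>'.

d = (22, -7),  |d|² = 533;  R = 3+4 = 7,  c = 533−7² = 484
v_rel = (-8, -1),  |v_rel|² = 65;  v_rel·d = (-8)·(22) + (-1)·(-7) = -169
65·t² + 338·t + 484 = 0  ⇒  m = (-169)² − 65·484 = -2899
m = -2899 < 0,  v_rel·d = -169 < 0  ⇒  outside

inside=no margin=-2899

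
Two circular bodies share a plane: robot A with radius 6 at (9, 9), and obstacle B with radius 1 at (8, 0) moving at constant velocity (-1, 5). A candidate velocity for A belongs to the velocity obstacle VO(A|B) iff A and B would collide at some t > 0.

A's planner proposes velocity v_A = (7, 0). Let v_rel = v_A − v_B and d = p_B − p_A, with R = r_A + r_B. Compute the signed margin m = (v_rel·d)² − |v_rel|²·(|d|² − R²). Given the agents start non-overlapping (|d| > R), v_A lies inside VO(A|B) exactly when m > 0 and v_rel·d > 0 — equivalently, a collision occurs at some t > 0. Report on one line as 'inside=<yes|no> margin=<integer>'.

d = (-1, -9),  |d|² = 82;  R = 6+1 = 7,  c = 82−7² = 33
v_rel = (8, -5),  |v_rel|² = 89;  v_rel·d = (8)·(-1) + (-5)·(-9) = 37
89·t² − 74·t + 33 = 0  ⇒  m = 37² − 89·33 = -1568
m = -1568 < 0,  v_rel·d = 37 > 0  ⇒  outside

inside=no margin=-1568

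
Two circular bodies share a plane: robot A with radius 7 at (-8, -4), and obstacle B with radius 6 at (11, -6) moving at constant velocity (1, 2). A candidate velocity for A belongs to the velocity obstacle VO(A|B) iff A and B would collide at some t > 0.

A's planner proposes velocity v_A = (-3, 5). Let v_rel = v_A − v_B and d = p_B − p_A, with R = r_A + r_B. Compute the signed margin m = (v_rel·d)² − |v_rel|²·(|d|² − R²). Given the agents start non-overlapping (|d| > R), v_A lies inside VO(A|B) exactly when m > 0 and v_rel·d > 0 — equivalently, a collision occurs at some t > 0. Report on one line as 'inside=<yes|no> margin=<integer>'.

d = (19, -2),  |d|² = 365;  R = 7+6 = 13,  c = 365−13² = 196
v_rel = (-4, 3),  |v_rel|² = 25;  v_rel·d = (-4)·(19) + (3)·(-2) = -82
25·t² + 164·t + 196 = 0  ⇒  m = (-82)² − 25·196 = 1824
m = 1824 > 0,  v_rel·d = -82 < 0  ⇒  outside

inside=no margin=1824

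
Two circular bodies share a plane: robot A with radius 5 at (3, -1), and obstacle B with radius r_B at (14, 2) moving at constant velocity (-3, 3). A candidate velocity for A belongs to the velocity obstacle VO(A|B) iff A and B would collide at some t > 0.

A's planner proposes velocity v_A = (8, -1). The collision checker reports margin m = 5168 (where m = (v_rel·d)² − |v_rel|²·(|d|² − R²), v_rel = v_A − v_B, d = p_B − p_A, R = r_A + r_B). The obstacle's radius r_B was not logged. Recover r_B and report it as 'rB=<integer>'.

m = 5168
d = (11, 3);  v_rel = (11, -4),  |v_rel|² = 137
v_rel×d = (11)·(3) − (-4)·(11) = 77
since m = R²·137 − 77²:  R² = (5929 + 5168) / 137 = 81
R = √81 = 9  ⇒  r_B = 9 − 5 = 4

rB=4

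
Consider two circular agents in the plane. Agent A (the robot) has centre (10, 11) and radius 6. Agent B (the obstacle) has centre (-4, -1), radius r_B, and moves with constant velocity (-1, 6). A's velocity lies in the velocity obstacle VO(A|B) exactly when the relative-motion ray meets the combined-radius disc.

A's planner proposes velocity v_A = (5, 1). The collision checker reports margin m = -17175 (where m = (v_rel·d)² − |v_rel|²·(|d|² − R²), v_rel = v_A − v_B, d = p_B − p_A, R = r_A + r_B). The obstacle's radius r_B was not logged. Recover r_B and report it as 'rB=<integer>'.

m = -17175
d = (-14, -12);  v_rel = (6, -5),  |v_rel|² = 61
v_rel×d = (6)·(-12) − (-5)·(-14) = -142
since m = R²·61 − (-142)²:  R² = (20164 + -17175) / 61 = 49
R = √49 = 7  ⇒  r_B = 7 − 6 = 1

rB=1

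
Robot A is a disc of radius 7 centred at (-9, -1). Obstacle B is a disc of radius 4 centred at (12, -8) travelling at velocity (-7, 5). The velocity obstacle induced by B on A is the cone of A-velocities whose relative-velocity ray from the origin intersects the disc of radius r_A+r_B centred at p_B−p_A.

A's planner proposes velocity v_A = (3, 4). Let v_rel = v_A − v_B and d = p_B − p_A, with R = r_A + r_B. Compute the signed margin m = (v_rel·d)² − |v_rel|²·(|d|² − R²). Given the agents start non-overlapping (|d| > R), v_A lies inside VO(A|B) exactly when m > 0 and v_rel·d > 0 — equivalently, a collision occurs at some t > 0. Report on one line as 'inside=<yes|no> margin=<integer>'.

d = (21, -7),  |d|² = 490;  R = 7+4 = 11,  c = 490−11² = 369
v_rel = (10, -1),  |v_rel|² = 101;  v_rel·d = (10)·(21) + (-1)·(-7) = 217
101·t² − 434·t + 369 = 0  ⇒  m = 217² − 101·369 = 9820
m = 9820 > 0,  v_rel·d = 217 > 0  ⇒  inside

inside=yes margin=9820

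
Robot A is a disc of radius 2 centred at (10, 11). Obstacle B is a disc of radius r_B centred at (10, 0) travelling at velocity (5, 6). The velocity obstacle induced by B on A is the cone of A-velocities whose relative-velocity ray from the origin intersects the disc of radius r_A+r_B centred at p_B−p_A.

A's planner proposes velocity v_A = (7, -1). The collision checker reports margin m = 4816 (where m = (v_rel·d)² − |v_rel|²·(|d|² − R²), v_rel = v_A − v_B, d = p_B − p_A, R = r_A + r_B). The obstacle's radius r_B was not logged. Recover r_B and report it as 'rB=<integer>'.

m = 4816
d = (0, -11);  v_rel = (2, -7),  |v_rel|² = 53
v_rel×d = (2)·(-11) − (-7)·(0) = -22
since m = R²·53 − (-22)²:  R² = (484 + 4816) / 53 = 100
R = √100 = 10  ⇒  r_B = 10 − 2 = 8

rB=8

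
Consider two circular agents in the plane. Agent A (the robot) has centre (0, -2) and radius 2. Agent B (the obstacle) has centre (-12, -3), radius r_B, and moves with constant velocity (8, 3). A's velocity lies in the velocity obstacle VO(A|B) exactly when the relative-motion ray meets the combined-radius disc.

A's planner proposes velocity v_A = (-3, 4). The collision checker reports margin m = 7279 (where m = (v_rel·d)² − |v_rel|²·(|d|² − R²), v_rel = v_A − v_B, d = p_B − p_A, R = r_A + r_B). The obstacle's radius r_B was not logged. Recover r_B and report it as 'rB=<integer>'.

m = 7279
d = (-12, -1);  v_rel = (-11, 1),  |v_rel|² = 122
v_rel×d = (-11)·(-1) − (1)·(-12) = 23
since m = R²·122 − 23²:  R² = (529 + 7279) / 122 = 64
R = √64 = 8  ⇒  r_B = 8 − 2 = 6

rB=6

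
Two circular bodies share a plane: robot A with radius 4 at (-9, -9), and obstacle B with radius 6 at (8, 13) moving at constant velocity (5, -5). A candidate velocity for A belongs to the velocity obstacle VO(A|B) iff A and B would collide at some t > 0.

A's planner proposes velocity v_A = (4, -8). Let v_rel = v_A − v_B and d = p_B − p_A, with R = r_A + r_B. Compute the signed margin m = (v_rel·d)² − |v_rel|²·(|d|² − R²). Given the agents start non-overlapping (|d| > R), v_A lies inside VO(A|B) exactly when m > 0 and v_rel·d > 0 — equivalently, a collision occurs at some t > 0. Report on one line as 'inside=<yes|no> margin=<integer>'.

d = (17, 22),  |d|² = 773;  R = 4+6 = 10,  c = 773−10² = 673
v_rel = (-1, -3),  |v_rel|² = 10;  v_rel·d = (-1)·(17) + (-3)·(22) = -83
10·t² + 166·t + 673 = 0  ⇒  m = (-83)² − 10·673 = 159
m = 159 > 0,  v_rel·d = -83 < 0  ⇒  outside

inside=no margin=159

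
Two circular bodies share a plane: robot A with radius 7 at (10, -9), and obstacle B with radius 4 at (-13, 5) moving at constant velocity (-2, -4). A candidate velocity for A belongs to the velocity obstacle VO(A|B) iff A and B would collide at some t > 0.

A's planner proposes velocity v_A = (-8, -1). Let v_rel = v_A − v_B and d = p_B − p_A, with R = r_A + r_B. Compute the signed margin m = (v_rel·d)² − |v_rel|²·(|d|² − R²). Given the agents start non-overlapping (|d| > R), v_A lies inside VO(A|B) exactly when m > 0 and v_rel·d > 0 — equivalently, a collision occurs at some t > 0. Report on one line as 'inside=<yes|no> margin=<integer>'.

d = (-23, 14),  |d|² = 725;  R = 7+4 = 11,  c = 725−11² = 604
v_rel = (-6, 3),  |v_rel|² = 45;  v_rel·d = (-6)·(-23) + (3)·(14) = 180
45·t² − 360·t + 604 = 0  ⇒  m = 180² − 45·604 = 5220
m = 5220 > 0,  v_rel·d = 180 > 0  ⇒  inside

inside=yes margin=5220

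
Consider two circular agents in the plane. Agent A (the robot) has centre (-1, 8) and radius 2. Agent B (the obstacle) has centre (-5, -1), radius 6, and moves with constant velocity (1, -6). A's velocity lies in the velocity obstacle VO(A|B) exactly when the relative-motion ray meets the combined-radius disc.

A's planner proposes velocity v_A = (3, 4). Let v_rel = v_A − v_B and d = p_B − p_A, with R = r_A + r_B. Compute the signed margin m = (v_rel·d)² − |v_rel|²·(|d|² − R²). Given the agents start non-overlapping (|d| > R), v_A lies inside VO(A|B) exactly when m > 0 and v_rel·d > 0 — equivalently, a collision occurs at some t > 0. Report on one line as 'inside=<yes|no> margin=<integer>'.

d = (-4, -9),  |d|² = 97;  R = 2+6 = 8,  c = 97−8² = 33
v_rel = (2, 10),  |v_rel|² = 104;  v_rel·d = (2)·(-4) + (10)·(-9) = -98
104·t² + 196·t + 33 = 0  ⇒  m = (-98)² − 104·33 = 6172
m = 6172 > 0,  v_rel·d = -98 < 0  ⇒  outside

inside=no margin=6172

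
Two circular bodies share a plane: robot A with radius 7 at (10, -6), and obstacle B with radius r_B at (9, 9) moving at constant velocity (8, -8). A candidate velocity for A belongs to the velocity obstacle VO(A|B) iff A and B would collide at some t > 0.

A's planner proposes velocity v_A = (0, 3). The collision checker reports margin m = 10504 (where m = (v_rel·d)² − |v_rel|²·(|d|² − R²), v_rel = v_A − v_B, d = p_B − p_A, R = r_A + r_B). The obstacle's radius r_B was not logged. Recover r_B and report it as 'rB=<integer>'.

m = 10504
d = (-1, 15);  v_rel = (-8, 11),  |v_rel|² = 185
v_rel×d = (-8)·(15) − (11)·(-1) = -109
since m = R²·185 − (-109)²:  R² = (11881 + 10504) / 185 = 121
R = √121 = 11  ⇒  r_B = 11 − 7 = 4

rB=4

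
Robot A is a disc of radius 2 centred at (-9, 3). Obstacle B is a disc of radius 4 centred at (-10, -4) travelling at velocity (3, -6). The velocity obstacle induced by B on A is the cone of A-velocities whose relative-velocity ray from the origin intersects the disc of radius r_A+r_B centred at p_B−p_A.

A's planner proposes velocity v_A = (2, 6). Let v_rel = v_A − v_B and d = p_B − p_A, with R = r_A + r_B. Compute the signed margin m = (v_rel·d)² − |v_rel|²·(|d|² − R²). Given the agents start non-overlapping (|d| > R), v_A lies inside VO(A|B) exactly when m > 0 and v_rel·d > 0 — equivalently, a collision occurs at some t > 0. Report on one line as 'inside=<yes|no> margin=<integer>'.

d = (-1, -7),  |d|² = 50;  R = 2+4 = 6,  c = 50−6² = 14
v_rel = (-1, 12),  |v_rel|² = 145;  v_rel·d = (-1)·(-1) + (12)·(-7) = -83
145·t² + 166·t + 14 = 0  ⇒  m = (-83)² − 145·14 = 4859
m = 4859 > 0,  v_rel·d = -83 < 0  ⇒  outside

inside=no margin=4859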